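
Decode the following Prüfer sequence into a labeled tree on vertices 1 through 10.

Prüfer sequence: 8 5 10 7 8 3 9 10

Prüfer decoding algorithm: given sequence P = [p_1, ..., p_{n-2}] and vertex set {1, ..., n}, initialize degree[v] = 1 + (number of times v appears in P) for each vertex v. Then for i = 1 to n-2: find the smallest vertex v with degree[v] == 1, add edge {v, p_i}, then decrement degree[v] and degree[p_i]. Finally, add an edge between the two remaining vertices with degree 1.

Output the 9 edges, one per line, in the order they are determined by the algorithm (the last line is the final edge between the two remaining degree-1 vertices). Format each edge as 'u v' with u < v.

Initial degrees: {1:1, 2:1, 3:2, 4:1, 5:2, 6:1, 7:2, 8:3, 9:2, 10:3}
Step 1: smallest deg-1 vertex = 1, p_1 = 8. Add edge {1,8}. Now deg[1]=0, deg[8]=2.
Step 2: smallest deg-1 vertex = 2, p_2 = 5. Add edge {2,5}. Now deg[2]=0, deg[5]=1.
Step 3: smallest deg-1 vertex = 4, p_3 = 10. Add edge {4,10}. Now deg[4]=0, deg[10]=2.
Step 4: smallest deg-1 vertex = 5, p_4 = 7. Add edge {5,7}. Now deg[5]=0, deg[7]=1.
Step 5: smallest deg-1 vertex = 6, p_5 = 8. Add edge {6,8}. Now deg[6]=0, deg[8]=1.
Step 6: smallest deg-1 vertex = 7, p_6 = 3. Add edge {3,7}. Now deg[7]=0, deg[3]=1.
Step 7: smallest deg-1 vertex = 3, p_7 = 9. Add edge {3,9}. Now deg[3]=0, deg[9]=1.
Step 8: smallest deg-1 vertex = 8, p_8 = 10. Add edge {8,10}. Now deg[8]=0, deg[10]=1.
Final: two remaining deg-1 vertices are 9, 10. Add edge {9,10}.

Answer: 1 8
2 5
4 10
5 7
6 8
3 7
3 9
8 10
9 10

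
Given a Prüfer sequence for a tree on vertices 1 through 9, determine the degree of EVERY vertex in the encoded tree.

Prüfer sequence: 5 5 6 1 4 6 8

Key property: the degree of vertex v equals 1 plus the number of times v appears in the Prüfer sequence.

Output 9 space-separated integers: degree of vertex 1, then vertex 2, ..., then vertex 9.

Answer: 2 1 1 2 3 3 1 2 1

Derivation:
p_1 = 5: count[5] becomes 1
p_2 = 5: count[5] becomes 2
p_3 = 6: count[6] becomes 1
p_4 = 1: count[1] becomes 1
p_5 = 4: count[4] becomes 1
p_6 = 6: count[6] becomes 2
p_7 = 8: count[8] becomes 1
Degrees (1 + count): deg[1]=1+1=2, deg[2]=1+0=1, deg[3]=1+0=1, deg[4]=1+1=2, deg[5]=1+2=3, deg[6]=1+2=3, deg[7]=1+0=1, deg[8]=1+1=2, deg[9]=1+0=1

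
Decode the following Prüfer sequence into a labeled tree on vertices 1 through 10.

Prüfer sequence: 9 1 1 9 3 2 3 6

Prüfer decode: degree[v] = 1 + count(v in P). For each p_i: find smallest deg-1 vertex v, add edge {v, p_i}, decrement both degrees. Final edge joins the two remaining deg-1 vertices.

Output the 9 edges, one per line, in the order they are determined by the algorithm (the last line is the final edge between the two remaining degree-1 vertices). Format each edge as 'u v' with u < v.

Initial degrees: {1:3, 2:2, 3:3, 4:1, 5:1, 6:2, 7:1, 8:1, 9:3, 10:1}
Step 1: smallest deg-1 vertex = 4, p_1 = 9. Add edge {4,9}. Now deg[4]=0, deg[9]=2.
Step 2: smallest deg-1 vertex = 5, p_2 = 1. Add edge {1,5}. Now deg[5]=0, deg[1]=2.
Step 3: smallest deg-1 vertex = 7, p_3 = 1. Add edge {1,7}. Now deg[7]=0, deg[1]=1.
Step 4: smallest deg-1 vertex = 1, p_4 = 9. Add edge {1,9}. Now deg[1]=0, deg[9]=1.
Step 5: smallest deg-1 vertex = 8, p_5 = 3. Add edge {3,8}. Now deg[8]=0, deg[3]=2.
Step 6: smallest deg-1 vertex = 9, p_6 = 2. Add edge {2,9}. Now deg[9]=0, deg[2]=1.
Step 7: smallest deg-1 vertex = 2, p_7 = 3. Add edge {2,3}. Now deg[2]=0, deg[3]=1.
Step 8: smallest deg-1 vertex = 3, p_8 = 6. Add edge {3,6}. Now deg[3]=0, deg[6]=1.
Final: two remaining deg-1 vertices are 6, 10. Add edge {6,10}.

Answer: 4 9
1 5
1 7
1 9
3 8
2 9
2 3
3 6
6 10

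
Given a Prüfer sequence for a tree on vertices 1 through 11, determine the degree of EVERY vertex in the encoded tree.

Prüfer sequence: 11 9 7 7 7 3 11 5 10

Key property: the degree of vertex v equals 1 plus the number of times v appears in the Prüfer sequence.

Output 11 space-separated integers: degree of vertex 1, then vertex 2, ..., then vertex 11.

p_1 = 11: count[11] becomes 1
p_2 = 9: count[9] becomes 1
p_3 = 7: count[7] becomes 1
p_4 = 7: count[7] becomes 2
p_5 = 7: count[7] becomes 3
p_6 = 3: count[3] becomes 1
p_7 = 11: count[11] becomes 2
p_8 = 5: count[5] becomes 1
p_9 = 10: count[10] becomes 1
Degrees (1 + count): deg[1]=1+0=1, deg[2]=1+0=1, deg[3]=1+1=2, deg[4]=1+0=1, deg[5]=1+1=2, deg[6]=1+0=1, deg[7]=1+3=4, deg[8]=1+0=1, deg[9]=1+1=2, deg[10]=1+1=2, deg[11]=1+2=3

Answer: 1 1 2 1 2 1 4 1 2 2 3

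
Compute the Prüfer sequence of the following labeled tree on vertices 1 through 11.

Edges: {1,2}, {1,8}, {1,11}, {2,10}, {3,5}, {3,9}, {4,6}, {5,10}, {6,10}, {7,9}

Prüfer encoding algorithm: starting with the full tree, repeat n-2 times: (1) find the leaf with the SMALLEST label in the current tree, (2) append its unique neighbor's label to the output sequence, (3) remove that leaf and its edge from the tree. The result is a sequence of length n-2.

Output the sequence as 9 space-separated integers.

Answer: 6 10 9 1 3 5 10 2 1

Derivation:
Step 1: leaves = {4,7,8,11}. Remove smallest leaf 4, emit neighbor 6.
Step 2: leaves = {6,7,8,11}. Remove smallest leaf 6, emit neighbor 10.
Step 3: leaves = {7,8,11}. Remove smallest leaf 7, emit neighbor 9.
Step 4: leaves = {8,9,11}. Remove smallest leaf 8, emit neighbor 1.
Step 5: leaves = {9,11}. Remove smallest leaf 9, emit neighbor 3.
Step 6: leaves = {3,11}. Remove smallest leaf 3, emit neighbor 5.
Step 7: leaves = {5,11}. Remove smallest leaf 5, emit neighbor 10.
Step 8: leaves = {10,11}. Remove smallest leaf 10, emit neighbor 2.
Step 9: leaves = {2,11}. Remove smallest leaf 2, emit neighbor 1.
Done: 2 vertices remain (1, 11). Sequence = [6 10 9 1 3 5 10 2 1]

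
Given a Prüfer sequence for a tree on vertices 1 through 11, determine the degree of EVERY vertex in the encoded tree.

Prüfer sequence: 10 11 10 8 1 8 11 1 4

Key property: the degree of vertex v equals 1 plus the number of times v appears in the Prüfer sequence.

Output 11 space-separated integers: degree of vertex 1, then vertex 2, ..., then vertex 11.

Answer: 3 1 1 2 1 1 1 3 1 3 3

Derivation:
p_1 = 10: count[10] becomes 1
p_2 = 11: count[11] becomes 1
p_3 = 10: count[10] becomes 2
p_4 = 8: count[8] becomes 1
p_5 = 1: count[1] becomes 1
p_6 = 8: count[8] becomes 2
p_7 = 11: count[11] becomes 2
p_8 = 1: count[1] becomes 2
p_9 = 4: count[4] becomes 1
Degrees (1 + count): deg[1]=1+2=3, deg[2]=1+0=1, deg[3]=1+0=1, deg[4]=1+1=2, deg[5]=1+0=1, deg[6]=1+0=1, deg[7]=1+0=1, deg[8]=1+2=3, deg[9]=1+0=1, deg[10]=1+2=3, deg[11]=1+2=3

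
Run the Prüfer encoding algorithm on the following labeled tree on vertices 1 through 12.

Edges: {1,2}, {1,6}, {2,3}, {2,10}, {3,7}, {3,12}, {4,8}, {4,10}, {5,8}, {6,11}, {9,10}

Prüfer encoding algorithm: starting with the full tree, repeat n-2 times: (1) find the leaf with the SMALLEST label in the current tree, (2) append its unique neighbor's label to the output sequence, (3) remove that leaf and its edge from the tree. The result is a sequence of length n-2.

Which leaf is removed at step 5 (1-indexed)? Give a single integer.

Step 1: current leaves = {5,7,9,11,12}. Remove leaf 5 (neighbor: 8).
Step 2: current leaves = {7,8,9,11,12}. Remove leaf 7 (neighbor: 3).
Step 3: current leaves = {8,9,11,12}. Remove leaf 8 (neighbor: 4).
Step 4: current leaves = {4,9,11,12}. Remove leaf 4 (neighbor: 10).
Step 5: current leaves = {9,11,12}. Remove leaf 9 (neighbor: 10).

Answer: 9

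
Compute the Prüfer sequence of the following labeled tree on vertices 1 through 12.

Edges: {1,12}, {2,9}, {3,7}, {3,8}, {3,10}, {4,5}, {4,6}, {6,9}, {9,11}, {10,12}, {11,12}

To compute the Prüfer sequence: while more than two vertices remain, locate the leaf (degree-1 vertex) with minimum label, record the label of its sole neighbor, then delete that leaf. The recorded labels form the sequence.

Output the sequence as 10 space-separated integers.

Step 1: leaves = {1,2,5,7,8}. Remove smallest leaf 1, emit neighbor 12.
Step 2: leaves = {2,5,7,8}. Remove smallest leaf 2, emit neighbor 9.
Step 3: leaves = {5,7,8}. Remove smallest leaf 5, emit neighbor 4.
Step 4: leaves = {4,7,8}. Remove smallest leaf 4, emit neighbor 6.
Step 5: leaves = {6,7,8}. Remove smallest leaf 6, emit neighbor 9.
Step 6: leaves = {7,8,9}. Remove smallest leaf 7, emit neighbor 3.
Step 7: leaves = {8,9}. Remove smallest leaf 8, emit neighbor 3.
Step 8: leaves = {3,9}. Remove smallest leaf 3, emit neighbor 10.
Step 9: leaves = {9,10}. Remove smallest leaf 9, emit neighbor 11.
Step 10: leaves = {10,11}. Remove smallest leaf 10, emit neighbor 12.
Done: 2 vertices remain (11, 12). Sequence = [12 9 4 6 9 3 3 10 11 12]

Answer: 12 9 4 6 9 3 3 10 11 12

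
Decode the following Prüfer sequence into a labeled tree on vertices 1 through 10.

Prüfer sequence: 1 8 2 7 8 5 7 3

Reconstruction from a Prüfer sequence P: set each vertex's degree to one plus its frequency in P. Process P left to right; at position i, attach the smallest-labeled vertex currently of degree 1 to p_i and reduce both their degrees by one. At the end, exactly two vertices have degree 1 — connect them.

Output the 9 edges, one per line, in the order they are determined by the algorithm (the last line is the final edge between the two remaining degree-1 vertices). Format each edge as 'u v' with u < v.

Initial degrees: {1:2, 2:2, 3:2, 4:1, 5:2, 6:1, 7:3, 8:3, 9:1, 10:1}
Step 1: smallest deg-1 vertex = 4, p_1 = 1. Add edge {1,4}. Now deg[4]=0, deg[1]=1.
Step 2: smallest deg-1 vertex = 1, p_2 = 8. Add edge {1,8}. Now deg[1]=0, deg[8]=2.
Step 3: smallest deg-1 vertex = 6, p_3 = 2. Add edge {2,6}. Now deg[6]=0, deg[2]=1.
Step 4: smallest deg-1 vertex = 2, p_4 = 7. Add edge {2,7}. Now deg[2]=0, deg[7]=2.
Step 5: smallest deg-1 vertex = 9, p_5 = 8. Add edge {8,9}. Now deg[9]=0, deg[8]=1.
Step 6: smallest deg-1 vertex = 8, p_6 = 5. Add edge {5,8}. Now deg[8]=0, deg[5]=1.
Step 7: smallest deg-1 vertex = 5, p_7 = 7. Add edge {5,7}. Now deg[5]=0, deg[7]=1.
Step 8: smallest deg-1 vertex = 7, p_8 = 3. Add edge {3,7}. Now deg[7]=0, deg[3]=1.
Final: two remaining deg-1 vertices are 3, 10. Add edge {3,10}.

Answer: 1 4
1 8
2 6
2 7
8 9
5 8
5 7
3 7
3 10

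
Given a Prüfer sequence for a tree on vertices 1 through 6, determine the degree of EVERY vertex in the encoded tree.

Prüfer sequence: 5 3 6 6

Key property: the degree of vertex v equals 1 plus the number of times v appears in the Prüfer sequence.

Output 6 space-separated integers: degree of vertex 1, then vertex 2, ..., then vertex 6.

Answer: 1 1 2 1 2 3

Derivation:
p_1 = 5: count[5] becomes 1
p_2 = 3: count[3] becomes 1
p_3 = 6: count[6] becomes 1
p_4 = 6: count[6] becomes 2
Degrees (1 + count): deg[1]=1+0=1, deg[2]=1+0=1, deg[3]=1+1=2, deg[4]=1+0=1, deg[5]=1+1=2, deg[6]=1+2=3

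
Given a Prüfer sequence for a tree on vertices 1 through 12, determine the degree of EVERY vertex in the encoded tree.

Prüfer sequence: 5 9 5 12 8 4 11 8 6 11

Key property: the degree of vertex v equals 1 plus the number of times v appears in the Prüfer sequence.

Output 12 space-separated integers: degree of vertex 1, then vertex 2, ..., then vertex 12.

Answer: 1 1 1 2 3 2 1 3 2 1 3 2

Derivation:
p_1 = 5: count[5] becomes 1
p_2 = 9: count[9] becomes 1
p_3 = 5: count[5] becomes 2
p_4 = 12: count[12] becomes 1
p_5 = 8: count[8] becomes 1
p_6 = 4: count[4] becomes 1
p_7 = 11: count[11] becomes 1
p_8 = 8: count[8] becomes 2
p_9 = 6: count[6] becomes 1
p_10 = 11: count[11] becomes 2
Degrees (1 + count): deg[1]=1+0=1, deg[2]=1+0=1, deg[3]=1+0=1, deg[4]=1+1=2, deg[5]=1+2=3, deg[6]=1+1=2, deg[7]=1+0=1, deg[8]=1+2=3, deg[9]=1+1=2, deg[10]=1+0=1, deg[11]=1+2=3, deg[12]=1+1=2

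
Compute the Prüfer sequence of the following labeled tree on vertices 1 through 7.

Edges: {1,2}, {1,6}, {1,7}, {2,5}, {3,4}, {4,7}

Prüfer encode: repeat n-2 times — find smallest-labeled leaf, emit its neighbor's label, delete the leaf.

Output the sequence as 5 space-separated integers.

Answer: 4 7 2 1 1

Derivation:
Step 1: leaves = {3,5,6}. Remove smallest leaf 3, emit neighbor 4.
Step 2: leaves = {4,5,6}. Remove smallest leaf 4, emit neighbor 7.
Step 3: leaves = {5,6,7}. Remove smallest leaf 5, emit neighbor 2.
Step 4: leaves = {2,6,7}. Remove smallest leaf 2, emit neighbor 1.
Step 5: leaves = {6,7}. Remove smallest leaf 6, emit neighbor 1.
Done: 2 vertices remain (1, 7). Sequence = [4 7 2 1 1]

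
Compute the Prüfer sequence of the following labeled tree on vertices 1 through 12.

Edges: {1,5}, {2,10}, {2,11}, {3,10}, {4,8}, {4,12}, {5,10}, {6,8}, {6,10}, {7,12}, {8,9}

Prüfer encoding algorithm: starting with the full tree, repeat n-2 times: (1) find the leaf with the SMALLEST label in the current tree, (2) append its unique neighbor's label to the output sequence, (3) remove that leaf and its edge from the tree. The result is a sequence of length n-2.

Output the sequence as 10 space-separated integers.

Step 1: leaves = {1,3,7,9,11}. Remove smallest leaf 1, emit neighbor 5.
Step 2: leaves = {3,5,7,9,11}. Remove smallest leaf 3, emit neighbor 10.
Step 3: leaves = {5,7,9,11}. Remove smallest leaf 5, emit neighbor 10.
Step 4: leaves = {7,9,11}. Remove smallest leaf 7, emit neighbor 12.
Step 5: leaves = {9,11,12}. Remove smallest leaf 9, emit neighbor 8.
Step 6: leaves = {11,12}. Remove smallest leaf 11, emit neighbor 2.
Step 7: leaves = {2,12}. Remove smallest leaf 2, emit neighbor 10.
Step 8: leaves = {10,12}. Remove smallest leaf 10, emit neighbor 6.
Step 9: leaves = {6,12}. Remove smallest leaf 6, emit neighbor 8.
Step 10: leaves = {8,12}. Remove smallest leaf 8, emit neighbor 4.
Done: 2 vertices remain (4, 12). Sequence = [5 10 10 12 8 2 10 6 8 4]

Answer: 5 10 10 12 8 2 10 6 8 4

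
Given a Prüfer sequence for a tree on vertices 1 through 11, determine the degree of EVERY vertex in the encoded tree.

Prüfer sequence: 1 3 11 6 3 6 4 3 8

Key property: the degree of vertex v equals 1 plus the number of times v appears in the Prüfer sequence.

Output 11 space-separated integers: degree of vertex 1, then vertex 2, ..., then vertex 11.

p_1 = 1: count[1] becomes 1
p_2 = 3: count[3] becomes 1
p_3 = 11: count[11] becomes 1
p_4 = 6: count[6] becomes 1
p_5 = 3: count[3] becomes 2
p_6 = 6: count[6] becomes 2
p_7 = 4: count[4] becomes 1
p_8 = 3: count[3] becomes 3
p_9 = 8: count[8] becomes 1
Degrees (1 + count): deg[1]=1+1=2, deg[2]=1+0=1, deg[3]=1+3=4, deg[4]=1+1=2, deg[5]=1+0=1, deg[6]=1+2=3, deg[7]=1+0=1, deg[8]=1+1=2, deg[9]=1+0=1, deg[10]=1+0=1, deg[11]=1+1=2

Answer: 2 1 4 2 1 3 1 2 1 1 2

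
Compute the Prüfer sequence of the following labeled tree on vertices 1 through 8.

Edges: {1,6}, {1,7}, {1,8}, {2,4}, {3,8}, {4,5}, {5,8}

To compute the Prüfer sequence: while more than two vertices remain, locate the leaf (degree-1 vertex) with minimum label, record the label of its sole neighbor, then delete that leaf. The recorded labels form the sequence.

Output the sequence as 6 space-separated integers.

Answer: 4 8 5 8 1 1

Derivation:
Step 1: leaves = {2,3,6,7}. Remove smallest leaf 2, emit neighbor 4.
Step 2: leaves = {3,4,6,7}. Remove smallest leaf 3, emit neighbor 8.
Step 3: leaves = {4,6,7}. Remove smallest leaf 4, emit neighbor 5.
Step 4: leaves = {5,6,7}. Remove smallest leaf 5, emit neighbor 8.
Step 5: leaves = {6,7,8}. Remove smallest leaf 6, emit neighbor 1.
Step 6: leaves = {7,8}. Remove smallest leaf 7, emit neighbor 1.
Done: 2 vertices remain (1, 8). Sequence = [4 8 5 8 1 1]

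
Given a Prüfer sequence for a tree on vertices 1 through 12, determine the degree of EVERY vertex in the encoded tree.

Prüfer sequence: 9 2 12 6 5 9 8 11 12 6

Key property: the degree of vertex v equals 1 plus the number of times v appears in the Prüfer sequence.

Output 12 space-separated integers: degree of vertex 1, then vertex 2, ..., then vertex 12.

Answer: 1 2 1 1 2 3 1 2 3 1 2 3

Derivation:
p_1 = 9: count[9] becomes 1
p_2 = 2: count[2] becomes 1
p_3 = 12: count[12] becomes 1
p_4 = 6: count[6] becomes 1
p_5 = 5: count[5] becomes 1
p_6 = 9: count[9] becomes 2
p_7 = 8: count[8] becomes 1
p_8 = 11: count[11] becomes 1
p_9 = 12: count[12] becomes 2
p_10 = 6: count[6] becomes 2
Degrees (1 + count): deg[1]=1+0=1, deg[2]=1+1=2, deg[3]=1+0=1, deg[4]=1+0=1, deg[5]=1+1=2, deg[6]=1+2=3, deg[7]=1+0=1, deg[8]=1+1=2, deg[9]=1+2=3, deg[10]=1+0=1, deg[11]=1+1=2, deg[12]=1+2=3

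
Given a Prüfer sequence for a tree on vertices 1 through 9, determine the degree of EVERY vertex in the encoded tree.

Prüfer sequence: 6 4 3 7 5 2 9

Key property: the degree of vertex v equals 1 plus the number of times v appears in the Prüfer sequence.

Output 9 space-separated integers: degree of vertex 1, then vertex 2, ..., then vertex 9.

p_1 = 6: count[6] becomes 1
p_2 = 4: count[4] becomes 1
p_3 = 3: count[3] becomes 1
p_4 = 7: count[7] becomes 1
p_5 = 5: count[5] becomes 1
p_6 = 2: count[2] becomes 1
p_7 = 9: count[9] becomes 1
Degrees (1 + count): deg[1]=1+0=1, deg[2]=1+1=2, deg[3]=1+1=2, deg[4]=1+1=2, deg[5]=1+1=2, deg[6]=1+1=2, deg[7]=1+1=2, deg[8]=1+0=1, deg[9]=1+1=2

Answer: 1 2 2 2 2 2 2 1 2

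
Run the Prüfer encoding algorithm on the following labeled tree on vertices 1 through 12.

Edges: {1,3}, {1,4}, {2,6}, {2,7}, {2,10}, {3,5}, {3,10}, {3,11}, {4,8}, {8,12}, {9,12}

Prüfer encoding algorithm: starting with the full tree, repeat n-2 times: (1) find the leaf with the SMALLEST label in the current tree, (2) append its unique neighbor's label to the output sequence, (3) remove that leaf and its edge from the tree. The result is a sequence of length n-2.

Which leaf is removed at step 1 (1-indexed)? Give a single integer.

Answer: 5

Derivation:
Step 1: current leaves = {5,6,7,9,11}. Remove leaf 5 (neighbor: 3).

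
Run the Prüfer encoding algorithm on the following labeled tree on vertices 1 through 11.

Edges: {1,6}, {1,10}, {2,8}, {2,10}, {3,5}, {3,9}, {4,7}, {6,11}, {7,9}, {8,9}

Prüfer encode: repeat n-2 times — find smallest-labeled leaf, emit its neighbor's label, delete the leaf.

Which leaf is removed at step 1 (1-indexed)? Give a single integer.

Answer: 4

Derivation:
Step 1: current leaves = {4,5,11}. Remove leaf 4 (neighbor: 7).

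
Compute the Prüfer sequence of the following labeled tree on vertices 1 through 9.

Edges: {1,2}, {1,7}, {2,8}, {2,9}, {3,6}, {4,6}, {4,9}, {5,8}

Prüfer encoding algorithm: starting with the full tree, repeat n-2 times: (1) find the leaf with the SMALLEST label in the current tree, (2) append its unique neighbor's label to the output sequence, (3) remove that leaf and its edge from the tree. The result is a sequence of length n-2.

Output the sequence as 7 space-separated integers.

Step 1: leaves = {3,5,7}. Remove smallest leaf 3, emit neighbor 6.
Step 2: leaves = {5,6,7}. Remove smallest leaf 5, emit neighbor 8.
Step 3: leaves = {6,7,8}. Remove smallest leaf 6, emit neighbor 4.
Step 4: leaves = {4,7,8}. Remove smallest leaf 4, emit neighbor 9.
Step 5: leaves = {7,8,9}. Remove smallest leaf 7, emit neighbor 1.
Step 6: leaves = {1,8,9}. Remove smallest leaf 1, emit neighbor 2.
Step 7: leaves = {8,9}. Remove smallest leaf 8, emit neighbor 2.
Done: 2 vertices remain (2, 9). Sequence = [6 8 4 9 1 2 2]

Answer: 6 8 4 9 1 2 2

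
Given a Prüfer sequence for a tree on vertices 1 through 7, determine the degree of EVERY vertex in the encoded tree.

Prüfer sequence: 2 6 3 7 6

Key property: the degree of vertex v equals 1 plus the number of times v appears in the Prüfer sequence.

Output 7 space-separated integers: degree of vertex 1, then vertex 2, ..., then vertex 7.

p_1 = 2: count[2] becomes 1
p_2 = 6: count[6] becomes 1
p_3 = 3: count[3] becomes 1
p_4 = 7: count[7] becomes 1
p_5 = 6: count[6] becomes 2
Degrees (1 + count): deg[1]=1+0=1, deg[2]=1+1=2, deg[3]=1+1=2, deg[4]=1+0=1, deg[5]=1+0=1, deg[6]=1+2=3, deg[7]=1+1=2

Answer: 1 2 2 1 1 3 2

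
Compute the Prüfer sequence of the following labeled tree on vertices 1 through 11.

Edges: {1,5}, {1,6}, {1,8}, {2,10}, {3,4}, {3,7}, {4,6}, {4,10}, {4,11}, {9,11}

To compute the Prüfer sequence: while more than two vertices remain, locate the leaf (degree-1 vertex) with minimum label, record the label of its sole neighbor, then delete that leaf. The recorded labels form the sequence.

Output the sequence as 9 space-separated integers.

Step 1: leaves = {2,5,7,8,9}. Remove smallest leaf 2, emit neighbor 10.
Step 2: leaves = {5,7,8,9,10}. Remove smallest leaf 5, emit neighbor 1.
Step 3: leaves = {7,8,9,10}. Remove smallest leaf 7, emit neighbor 3.
Step 4: leaves = {3,8,9,10}. Remove smallest leaf 3, emit neighbor 4.
Step 5: leaves = {8,9,10}. Remove smallest leaf 8, emit neighbor 1.
Step 6: leaves = {1,9,10}. Remove smallest leaf 1, emit neighbor 6.
Step 7: leaves = {6,9,10}. Remove smallest leaf 6, emit neighbor 4.
Step 8: leaves = {9,10}. Remove smallest leaf 9, emit neighbor 11.
Step 9: leaves = {10,11}. Remove smallest leaf 10, emit neighbor 4.
Done: 2 vertices remain (4, 11). Sequence = [10 1 3 4 1 6 4 11 4]

Answer: 10 1 3 4 1 6 4 11 4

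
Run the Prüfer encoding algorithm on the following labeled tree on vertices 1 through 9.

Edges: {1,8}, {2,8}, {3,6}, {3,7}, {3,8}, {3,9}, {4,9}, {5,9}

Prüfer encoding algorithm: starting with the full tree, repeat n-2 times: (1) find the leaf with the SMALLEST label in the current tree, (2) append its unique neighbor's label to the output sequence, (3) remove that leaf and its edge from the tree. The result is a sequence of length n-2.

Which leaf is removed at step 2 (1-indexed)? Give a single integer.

Answer: 2

Derivation:
Step 1: current leaves = {1,2,4,5,6,7}. Remove leaf 1 (neighbor: 8).
Step 2: current leaves = {2,4,5,6,7}. Remove leaf 2 (neighbor: 8).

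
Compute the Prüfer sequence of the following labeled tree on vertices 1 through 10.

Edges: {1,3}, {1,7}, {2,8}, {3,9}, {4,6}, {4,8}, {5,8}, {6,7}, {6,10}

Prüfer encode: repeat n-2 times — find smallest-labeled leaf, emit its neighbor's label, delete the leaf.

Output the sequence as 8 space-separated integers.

Step 1: leaves = {2,5,9,10}. Remove smallest leaf 2, emit neighbor 8.
Step 2: leaves = {5,9,10}. Remove smallest leaf 5, emit neighbor 8.
Step 3: leaves = {8,9,10}. Remove smallest leaf 8, emit neighbor 4.
Step 4: leaves = {4,9,10}. Remove smallest leaf 4, emit neighbor 6.
Step 5: leaves = {9,10}. Remove smallest leaf 9, emit neighbor 3.
Step 6: leaves = {3,10}. Remove smallest leaf 3, emit neighbor 1.
Step 7: leaves = {1,10}. Remove smallest leaf 1, emit neighbor 7.
Step 8: leaves = {7,10}. Remove smallest leaf 7, emit neighbor 6.
Done: 2 vertices remain (6, 10). Sequence = [8 8 4 6 3 1 7 6]

Answer: 8 8 4 6 3 1 7 6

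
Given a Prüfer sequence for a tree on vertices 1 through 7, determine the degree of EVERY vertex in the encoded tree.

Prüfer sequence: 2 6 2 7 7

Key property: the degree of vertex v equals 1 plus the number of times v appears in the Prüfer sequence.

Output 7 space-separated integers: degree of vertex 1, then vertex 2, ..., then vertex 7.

Answer: 1 3 1 1 1 2 3

Derivation:
p_1 = 2: count[2] becomes 1
p_2 = 6: count[6] becomes 1
p_3 = 2: count[2] becomes 2
p_4 = 7: count[7] becomes 1
p_5 = 7: count[7] becomes 2
Degrees (1 + count): deg[1]=1+0=1, deg[2]=1+2=3, deg[3]=1+0=1, deg[4]=1+0=1, deg[5]=1+0=1, deg[6]=1+1=2, deg[7]=1+2=3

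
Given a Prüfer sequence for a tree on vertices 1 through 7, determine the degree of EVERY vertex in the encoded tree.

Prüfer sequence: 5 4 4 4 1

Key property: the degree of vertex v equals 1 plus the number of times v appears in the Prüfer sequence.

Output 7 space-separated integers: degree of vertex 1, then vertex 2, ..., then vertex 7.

Answer: 2 1 1 4 2 1 1

Derivation:
p_1 = 5: count[5] becomes 1
p_2 = 4: count[4] becomes 1
p_3 = 4: count[4] becomes 2
p_4 = 4: count[4] becomes 3
p_5 = 1: count[1] becomes 1
Degrees (1 + count): deg[1]=1+1=2, deg[2]=1+0=1, deg[3]=1+0=1, deg[4]=1+3=4, deg[5]=1+1=2, deg[6]=1+0=1, deg[7]=1+0=1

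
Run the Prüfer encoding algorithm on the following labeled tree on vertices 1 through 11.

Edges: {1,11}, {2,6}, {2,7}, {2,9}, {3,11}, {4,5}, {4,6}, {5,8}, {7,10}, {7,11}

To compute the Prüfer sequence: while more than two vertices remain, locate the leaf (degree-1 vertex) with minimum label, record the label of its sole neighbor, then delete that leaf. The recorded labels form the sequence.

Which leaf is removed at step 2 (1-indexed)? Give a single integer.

Answer: 3

Derivation:
Step 1: current leaves = {1,3,8,9,10}. Remove leaf 1 (neighbor: 11).
Step 2: current leaves = {3,8,9,10}. Remove leaf 3 (neighbor: 11).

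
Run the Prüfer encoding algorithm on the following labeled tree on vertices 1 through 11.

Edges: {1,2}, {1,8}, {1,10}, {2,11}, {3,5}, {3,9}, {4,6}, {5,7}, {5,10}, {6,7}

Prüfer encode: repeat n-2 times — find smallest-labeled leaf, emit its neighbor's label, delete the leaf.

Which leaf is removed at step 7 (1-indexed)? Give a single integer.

Step 1: current leaves = {4,8,9,11}. Remove leaf 4 (neighbor: 6).
Step 2: current leaves = {6,8,9,11}. Remove leaf 6 (neighbor: 7).
Step 3: current leaves = {7,8,9,11}. Remove leaf 7 (neighbor: 5).
Step 4: current leaves = {8,9,11}. Remove leaf 8 (neighbor: 1).
Step 5: current leaves = {9,11}. Remove leaf 9 (neighbor: 3).
Step 6: current leaves = {3,11}. Remove leaf 3 (neighbor: 5).
Step 7: current leaves = {5,11}. Remove leaf 5 (neighbor: 10).

Answer: 5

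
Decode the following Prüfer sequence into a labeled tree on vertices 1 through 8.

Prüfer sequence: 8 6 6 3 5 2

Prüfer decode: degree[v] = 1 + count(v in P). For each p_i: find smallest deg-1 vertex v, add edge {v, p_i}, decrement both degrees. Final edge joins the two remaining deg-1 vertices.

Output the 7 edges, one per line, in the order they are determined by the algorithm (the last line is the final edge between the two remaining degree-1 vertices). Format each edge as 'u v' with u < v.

Answer: 1 8
4 6
6 7
3 6
3 5
2 5
2 8

Derivation:
Initial degrees: {1:1, 2:2, 3:2, 4:1, 5:2, 6:3, 7:1, 8:2}
Step 1: smallest deg-1 vertex = 1, p_1 = 8. Add edge {1,8}. Now deg[1]=0, deg[8]=1.
Step 2: smallest deg-1 vertex = 4, p_2 = 6. Add edge {4,6}. Now deg[4]=0, deg[6]=2.
Step 3: smallest deg-1 vertex = 7, p_3 = 6. Add edge {6,7}. Now deg[7]=0, deg[6]=1.
Step 4: smallest deg-1 vertex = 6, p_4 = 3. Add edge {3,6}. Now deg[6]=0, deg[3]=1.
Step 5: smallest deg-1 vertex = 3, p_5 = 5. Add edge {3,5}. Now deg[3]=0, deg[5]=1.
Step 6: smallest deg-1 vertex = 5, p_6 = 2. Add edge {2,5}. Now deg[5]=0, deg[2]=1.
Final: two remaining deg-1 vertices are 2, 8. Add edge {2,8}.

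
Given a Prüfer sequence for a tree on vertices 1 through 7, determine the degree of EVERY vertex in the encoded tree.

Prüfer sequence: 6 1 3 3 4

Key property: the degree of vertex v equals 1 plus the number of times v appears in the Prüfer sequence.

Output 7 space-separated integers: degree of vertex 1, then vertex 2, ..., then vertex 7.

Answer: 2 1 3 2 1 2 1

Derivation:
p_1 = 6: count[6] becomes 1
p_2 = 1: count[1] becomes 1
p_3 = 3: count[3] becomes 1
p_4 = 3: count[3] becomes 2
p_5 = 4: count[4] becomes 1
Degrees (1 + count): deg[1]=1+1=2, deg[2]=1+0=1, deg[3]=1+2=3, deg[4]=1+1=2, deg[5]=1+0=1, deg[6]=1+1=2, deg[7]=1+0=1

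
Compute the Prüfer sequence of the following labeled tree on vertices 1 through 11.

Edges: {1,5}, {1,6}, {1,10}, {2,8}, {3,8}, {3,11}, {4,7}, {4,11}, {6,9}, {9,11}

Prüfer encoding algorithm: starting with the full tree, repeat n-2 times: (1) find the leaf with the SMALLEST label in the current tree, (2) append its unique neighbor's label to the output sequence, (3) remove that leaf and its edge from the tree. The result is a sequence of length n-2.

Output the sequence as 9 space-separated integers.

Step 1: leaves = {2,5,7,10}. Remove smallest leaf 2, emit neighbor 8.
Step 2: leaves = {5,7,8,10}. Remove smallest leaf 5, emit neighbor 1.
Step 3: leaves = {7,8,10}. Remove smallest leaf 7, emit neighbor 4.
Step 4: leaves = {4,8,10}. Remove smallest leaf 4, emit neighbor 11.
Step 5: leaves = {8,10}. Remove smallest leaf 8, emit neighbor 3.
Step 6: leaves = {3,10}. Remove smallest leaf 3, emit neighbor 11.
Step 7: leaves = {10,11}. Remove smallest leaf 10, emit neighbor 1.
Step 8: leaves = {1,11}. Remove smallest leaf 1, emit neighbor 6.
Step 9: leaves = {6,11}. Remove smallest leaf 6, emit neighbor 9.
Done: 2 vertices remain (9, 11). Sequence = [8 1 4 11 3 11 1 6 9]

Answer: 8 1 4 11 3 11 1 6 9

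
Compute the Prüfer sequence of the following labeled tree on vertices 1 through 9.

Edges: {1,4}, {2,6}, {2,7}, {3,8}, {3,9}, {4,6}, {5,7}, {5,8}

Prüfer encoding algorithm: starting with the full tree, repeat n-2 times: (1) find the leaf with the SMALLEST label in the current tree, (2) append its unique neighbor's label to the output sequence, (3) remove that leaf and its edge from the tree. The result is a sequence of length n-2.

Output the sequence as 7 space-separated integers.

Answer: 4 6 2 7 5 8 3

Derivation:
Step 1: leaves = {1,9}. Remove smallest leaf 1, emit neighbor 4.
Step 2: leaves = {4,9}. Remove smallest leaf 4, emit neighbor 6.
Step 3: leaves = {6,9}. Remove smallest leaf 6, emit neighbor 2.
Step 4: leaves = {2,9}. Remove smallest leaf 2, emit neighbor 7.
Step 5: leaves = {7,9}. Remove smallest leaf 7, emit neighbor 5.
Step 6: leaves = {5,9}. Remove smallest leaf 5, emit neighbor 8.
Step 7: leaves = {8,9}. Remove smallest leaf 8, emit neighbor 3.
Done: 2 vertices remain (3, 9). Sequence = [4 6 2 7 5 8 3]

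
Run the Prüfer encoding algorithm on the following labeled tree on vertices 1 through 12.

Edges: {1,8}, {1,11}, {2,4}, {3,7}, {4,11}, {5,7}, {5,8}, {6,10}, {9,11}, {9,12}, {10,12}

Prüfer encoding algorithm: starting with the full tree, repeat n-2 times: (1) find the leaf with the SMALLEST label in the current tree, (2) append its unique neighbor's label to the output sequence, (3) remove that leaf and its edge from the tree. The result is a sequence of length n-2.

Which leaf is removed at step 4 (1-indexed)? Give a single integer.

Answer: 6

Derivation:
Step 1: current leaves = {2,3,6}. Remove leaf 2 (neighbor: 4).
Step 2: current leaves = {3,4,6}. Remove leaf 3 (neighbor: 7).
Step 3: current leaves = {4,6,7}. Remove leaf 4 (neighbor: 11).
Step 4: current leaves = {6,7}. Remove leaf 6 (neighbor: 10).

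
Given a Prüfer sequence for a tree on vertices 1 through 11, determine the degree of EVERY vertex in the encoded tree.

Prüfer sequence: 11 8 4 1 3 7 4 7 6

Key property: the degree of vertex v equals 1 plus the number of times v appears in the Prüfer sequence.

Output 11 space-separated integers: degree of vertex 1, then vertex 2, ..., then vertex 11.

p_1 = 11: count[11] becomes 1
p_2 = 8: count[8] becomes 1
p_3 = 4: count[4] becomes 1
p_4 = 1: count[1] becomes 1
p_5 = 3: count[3] becomes 1
p_6 = 7: count[7] becomes 1
p_7 = 4: count[4] becomes 2
p_8 = 7: count[7] becomes 2
p_9 = 6: count[6] becomes 1
Degrees (1 + count): deg[1]=1+1=2, deg[2]=1+0=1, deg[3]=1+1=2, deg[4]=1+2=3, deg[5]=1+0=1, deg[6]=1+1=2, deg[7]=1+2=3, deg[8]=1+1=2, deg[9]=1+0=1, deg[10]=1+0=1, deg[11]=1+1=2

Answer: 2 1 2 3 1 2 3 2 1 1 2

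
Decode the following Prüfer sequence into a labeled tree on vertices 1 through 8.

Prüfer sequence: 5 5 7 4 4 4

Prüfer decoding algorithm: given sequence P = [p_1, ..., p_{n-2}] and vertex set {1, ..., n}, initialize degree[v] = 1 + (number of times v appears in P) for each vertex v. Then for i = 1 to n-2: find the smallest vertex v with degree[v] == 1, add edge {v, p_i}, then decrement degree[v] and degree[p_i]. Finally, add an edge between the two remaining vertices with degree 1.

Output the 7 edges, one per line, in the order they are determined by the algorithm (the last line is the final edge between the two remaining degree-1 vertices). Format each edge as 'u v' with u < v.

Answer: 1 5
2 5
3 7
4 5
4 6
4 7
4 8

Derivation:
Initial degrees: {1:1, 2:1, 3:1, 4:4, 5:3, 6:1, 7:2, 8:1}
Step 1: smallest deg-1 vertex = 1, p_1 = 5. Add edge {1,5}. Now deg[1]=0, deg[5]=2.
Step 2: smallest deg-1 vertex = 2, p_2 = 5. Add edge {2,5}. Now deg[2]=0, deg[5]=1.
Step 3: smallest deg-1 vertex = 3, p_3 = 7. Add edge {3,7}. Now deg[3]=0, deg[7]=1.
Step 4: smallest deg-1 vertex = 5, p_4 = 4. Add edge {4,5}. Now deg[5]=0, deg[4]=3.
Step 5: smallest deg-1 vertex = 6, p_5 = 4. Add edge {4,6}. Now deg[6]=0, deg[4]=2.
Step 6: smallest deg-1 vertex = 7, p_6 = 4. Add edge {4,7}. Now deg[7]=0, deg[4]=1.
Final: two remaining deg-1 vertices are 4, 8. Add edge {4,8}.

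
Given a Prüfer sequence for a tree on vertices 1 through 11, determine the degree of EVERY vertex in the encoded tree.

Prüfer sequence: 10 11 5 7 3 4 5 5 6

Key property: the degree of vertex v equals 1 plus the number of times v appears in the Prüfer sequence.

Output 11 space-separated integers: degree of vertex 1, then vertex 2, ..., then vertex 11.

Answer: 1 1 2 2 4 2 2 1 1 2 2

Derivation:
p_1 = 10: count[10] becomes 1
p_2 = 11: count[11] becomes 1
p_3 = 5: count[5] becomes 1
p_4 = 7: count[7] becomes 1
p_5 = 3: count[3] becomes 1
p_6 = 4: count[4] becomes 1
p_7 = 5: count[5] becomes 2
p_8 = 5: count[5] becomes 3
p_9 = 6: count[6] becomes 1
Degrees (1 + count): deg[1]=1+0=1, deg[2]=1+0=1, deg[3]=1+1=2, deg[4]=1+1=2, deg[5]=1+3=4, deg[6]=1+1=2, deg[7]=1+1=2, deg[8]=1+0=1, deg[9]=1+0=1, deg[10]=1+1=2, deg[11]=1+1=2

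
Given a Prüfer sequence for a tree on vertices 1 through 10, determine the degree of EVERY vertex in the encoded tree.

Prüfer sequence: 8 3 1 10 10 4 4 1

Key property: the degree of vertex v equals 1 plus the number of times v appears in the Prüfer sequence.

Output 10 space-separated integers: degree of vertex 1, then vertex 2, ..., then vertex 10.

p_1 = 8: count[8] becomes 1
p_2 = 3: count[3] becomes 1
p_3 = 1: count[1] becomes 1
p_4 = 10: count[10] becomes 1
p_5 = 10: count[10] becomes 2
p_6 = 4: count[4] becomes 1
p_7 = 4: count[4] becomes 2
p_8 = 1: count[1] becomes 2
Degrees (1 + count): deg[1]=1+2=3, deg[2]=1+0=1, deg[3]=1+1=2, deg[4]=1+2=3, deg[5]=1+0=1, deg[6]=1+0=1, deg[7]=1+0=1, deg[8]=1+1=2, deg[9]=1+0=1, deg[10]=1+2=3

Answer: 3 1 2 3 1 1 1 2 1 3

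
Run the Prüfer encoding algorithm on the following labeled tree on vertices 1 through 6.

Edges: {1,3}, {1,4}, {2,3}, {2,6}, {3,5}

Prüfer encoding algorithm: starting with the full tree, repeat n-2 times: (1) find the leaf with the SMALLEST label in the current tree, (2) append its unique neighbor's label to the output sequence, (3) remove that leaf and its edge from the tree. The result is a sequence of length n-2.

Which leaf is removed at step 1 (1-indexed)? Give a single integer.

Step 1: current leaves = {4,5,6}. Remove leaf 4 (neighbor: 1).

Answer: 4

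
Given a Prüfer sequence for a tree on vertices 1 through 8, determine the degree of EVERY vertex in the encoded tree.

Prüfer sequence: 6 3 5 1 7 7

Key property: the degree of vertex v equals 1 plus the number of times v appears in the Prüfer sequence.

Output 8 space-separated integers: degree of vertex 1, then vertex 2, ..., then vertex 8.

Answer: 2 1 2 1 2 2 3 1

Derivation:
p_1 = 6: count[6] becomes 1
p_2 = 3: count[3] becomes 1
p_3 = 5: count[5] becomes 1
p_4 = 1: count[1] becomes 1
p_5 = 7: count[7] becomes 1
p_6 = 7: count[7] becomes 2
Degrees (1 + count): deg[1]=1+1=2, deg[2]=1+0=1, deg[3]=1+1=2, deg[4]=1+0=1, deg[5]=1+1=2, deg[6]=1+1=2, deg[7]=1+2=3, deg[8]=1+0=1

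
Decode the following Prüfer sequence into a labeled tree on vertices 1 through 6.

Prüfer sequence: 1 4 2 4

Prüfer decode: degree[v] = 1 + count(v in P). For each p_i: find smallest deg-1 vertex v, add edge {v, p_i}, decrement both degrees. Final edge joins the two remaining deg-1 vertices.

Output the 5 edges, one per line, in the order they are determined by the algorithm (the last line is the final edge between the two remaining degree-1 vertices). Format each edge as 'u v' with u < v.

Initial degrees: {1:2, 2:2, 3:1, 4:3, 5:1, 6:1}
Step 1: smallest deg-1 vertex = 3, p_1 = 1. Add edge {1,3}. Now deg[3]=0, deg[1]=1.
Step 2: smallest deg-1 vertex = 1, p_2 = 4. Add edge {1,4}. Now deg[1]=0, deg[4]=2.
Step 3: smallest deg-1 vertex = 5, p_3 = 2. Add edge {2,5}. Now deg[5]=0, deg[2]=1.
Step 4: smallest deg-1 vertex = 2, p_4 = 4. Add edge {2,4}. Now deg[2]=0, deg[4]=1.
Final: two remaining deg-1 vertices are 4, 6. Add edge {4,6}.

Answer: 1 3
1 4
2 5
2 4
4 6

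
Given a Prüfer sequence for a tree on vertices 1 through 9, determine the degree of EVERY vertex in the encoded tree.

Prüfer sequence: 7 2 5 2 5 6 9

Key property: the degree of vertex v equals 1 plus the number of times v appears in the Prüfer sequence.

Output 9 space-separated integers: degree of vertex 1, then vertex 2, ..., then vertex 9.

Answer: 1 3 1 1 3 2 2 1 2

Derivation:
p_1 = 7: count[7] becomes 1
p_2 = 2: count[2] becomes 1
p_3 = 5: count[5] becomes 1
p_4 = 2: count[2] becomes 2
p_5 = 5: count[5] becomes 2
p_6 = 6: count[6] becomes 1
p_7 = 9: count[9] becomes 1
Degrees (1 + count): deg[1]=1+0=1, deg[2]=1+2=3, deg[3]=1+0=1, deg[4]=1+0=1, deg[5]=1+2=3, deg[6]=1+1=2, deg[7]=1+1=2, deg[8]=1+0=1, deg[9]=1+1=2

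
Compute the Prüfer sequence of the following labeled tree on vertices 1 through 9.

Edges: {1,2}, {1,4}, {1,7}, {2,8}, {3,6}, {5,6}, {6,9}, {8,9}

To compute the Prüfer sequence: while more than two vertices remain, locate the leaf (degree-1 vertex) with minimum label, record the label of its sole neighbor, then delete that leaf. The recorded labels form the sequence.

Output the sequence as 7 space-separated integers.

Answer: 6 1 6 9 1 2 8

Derivation:
Step 1: leaves = {3,4,5,7}. Remove smallest leaf 3, emit neighbor 6.
Step 2: leaves = {4,5,7}. Remove smallest leaf 4, emit neighbor 1.
Step 3: leaves = {5,7}. Remove smallest leaf 5, emit neighbor 6.
Step 4: leaves = {6,7}. Remove smallest leaf 6, emit neighbor 9.
Step 5: leaves = {7,9}. Remove smallest leaf 7, emit neighbor 1.
Step 6: leaves = {1,9}. Remove smallest leaf 1, emit neighbor 2.
Step 7: leaves = {2,9}. Remove smallest leaf 2, emit neighbor 8.
Done: 2 vertices remain (8, 9). Sequence = [6 1 6 9 1 2 8]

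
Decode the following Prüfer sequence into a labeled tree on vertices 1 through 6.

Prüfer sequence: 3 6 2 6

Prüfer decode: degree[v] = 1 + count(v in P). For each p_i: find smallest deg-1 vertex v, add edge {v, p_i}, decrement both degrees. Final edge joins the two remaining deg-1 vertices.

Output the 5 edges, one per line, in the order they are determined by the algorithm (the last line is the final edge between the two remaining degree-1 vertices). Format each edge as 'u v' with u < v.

Initial degrees: {1:1, 2:2, 3:2, 4:1, 5:1, 6:3}
Step 1: smallest deg-1 vertex = 1, p_1 = 3. Add edge {1,3}. Now deg[1]=0, deg[3]=1.
Step 2: smallest deg-1 vertex = 3, p_2 = 6. Add edge {3,6}. Now deg[3]=0, deg[6]=2.
Step 3: smallest deg-1 vertex = 4, p_3 = 2. Add edge {2,4}. Now deg[4]=0, deg[2]=1.
Step 4: smallest deg-1 vertex = 2, p_4 = 6. Add edge {2,6}. Now deg[2]=0, deg[6]=1.
Final: two remaining deg-1 vertices are 5, 6. Add edge {5,6}.

Answer: 1 3
3 6
2 4
2 6
5 6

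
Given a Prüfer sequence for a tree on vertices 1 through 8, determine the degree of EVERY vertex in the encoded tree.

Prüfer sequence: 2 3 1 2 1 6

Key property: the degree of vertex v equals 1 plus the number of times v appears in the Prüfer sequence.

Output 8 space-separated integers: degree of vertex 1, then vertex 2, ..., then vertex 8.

Answer: 3 3 2 1 1 2 1 1

Derivation:
p_1 = 2: count[2] becomes 1
p_2 = 3: count[3] becomes 1
p_3 = 1: count[1] becomes 1
p_4 = 2: count[2] becomes 2
p_5 = 1: count[1] becomes 2
p_6 = 6: count[6] becomes 1
Degrees (1 + count): deg[1]=1+2=3, deg[2]=1+2=3, deg[3]=1+1=2, deg[4]=1+0=1, deg[5]=1+0=1, deg[6]=1+1=2, deg[7]=1+0=1, deg[8]=1+0=1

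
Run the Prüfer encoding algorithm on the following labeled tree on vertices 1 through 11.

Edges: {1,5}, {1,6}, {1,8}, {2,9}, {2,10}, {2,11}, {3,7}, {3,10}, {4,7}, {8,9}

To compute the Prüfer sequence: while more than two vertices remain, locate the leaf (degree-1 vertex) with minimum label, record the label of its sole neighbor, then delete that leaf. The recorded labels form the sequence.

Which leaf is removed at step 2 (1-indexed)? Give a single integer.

Step 1: current leaves = {4,5,6,11}. Remove leaf 4 (neighbor: 7).
Step 2: current leaves = {5,6,7,11}. Remove leaf 5 (neighbor: 1).

Answer: 5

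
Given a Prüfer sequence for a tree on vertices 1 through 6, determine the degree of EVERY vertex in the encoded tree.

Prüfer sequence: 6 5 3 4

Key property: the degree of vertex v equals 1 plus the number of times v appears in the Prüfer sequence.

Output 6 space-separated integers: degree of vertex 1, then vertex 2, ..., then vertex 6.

Answer: 1 1 2 2 2 2

Derivation:
p_1 = 6: count[6] becomes 1
p_2 = 5: count[5] becomes 1
p_3 = 3: count[3] becomes 1
p_4 = 4: count[4] becomes 1
Degrees (1 + count): deg[1]=1+0=1, deg[2]=1+0=1, deg[3]=1+1=2, deg[4]=1+1=2, deg[5]=1+1=2, deg[6]=1+1=2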